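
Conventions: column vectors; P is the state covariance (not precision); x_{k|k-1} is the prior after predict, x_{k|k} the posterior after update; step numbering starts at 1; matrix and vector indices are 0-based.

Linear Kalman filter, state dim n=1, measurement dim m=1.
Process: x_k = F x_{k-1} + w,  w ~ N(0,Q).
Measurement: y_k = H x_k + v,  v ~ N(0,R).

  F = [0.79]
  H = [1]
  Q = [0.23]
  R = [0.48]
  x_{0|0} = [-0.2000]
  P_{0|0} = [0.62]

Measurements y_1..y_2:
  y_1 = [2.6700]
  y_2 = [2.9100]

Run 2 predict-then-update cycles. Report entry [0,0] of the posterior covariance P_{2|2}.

P_post[0,0] = 0.2177

step 1: x^-=[-0.1580]  P^-=[0.6169]  S=[1.0969]  K=[0.5624]  nu=[2.8280]  x^+=[1.4325]  P^+=[0.2700]
step 2: x^-=[1.1317]  P^-=[0.3985]  S=[0.8785]  K=[0.4536]  nu=[1.7783]  x^+=[1.9383]  P^+=[0.2177]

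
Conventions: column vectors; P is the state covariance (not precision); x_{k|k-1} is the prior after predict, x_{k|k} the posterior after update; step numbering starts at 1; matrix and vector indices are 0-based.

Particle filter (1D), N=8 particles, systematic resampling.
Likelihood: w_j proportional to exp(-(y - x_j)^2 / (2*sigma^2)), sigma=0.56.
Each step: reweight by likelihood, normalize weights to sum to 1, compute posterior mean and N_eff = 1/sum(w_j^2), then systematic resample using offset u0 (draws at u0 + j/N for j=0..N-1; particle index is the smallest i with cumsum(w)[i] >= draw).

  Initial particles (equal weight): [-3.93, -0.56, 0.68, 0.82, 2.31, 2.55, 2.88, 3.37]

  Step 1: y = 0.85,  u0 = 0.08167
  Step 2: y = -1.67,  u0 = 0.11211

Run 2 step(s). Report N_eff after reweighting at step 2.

N_eff = 6.4352

step 1: w=[0.0000, 0.0206, 0.4680, 0.4894, 0.0164, 0.0049, 0.0007, 0.0000]  mean=0.7604  Neff=2.1773  idx=[2, 2, 2, 2, 3, 3, 3, 3]
step 2: w=[0.1866, 0.1866, 0.1866, 0.1866, 0.0634, 0.0634, 0.0634, 0.0634]  mean=0.7155  Neff=6.4352  idx=[0, 1, 1, 2, 3, 3, 5, 7]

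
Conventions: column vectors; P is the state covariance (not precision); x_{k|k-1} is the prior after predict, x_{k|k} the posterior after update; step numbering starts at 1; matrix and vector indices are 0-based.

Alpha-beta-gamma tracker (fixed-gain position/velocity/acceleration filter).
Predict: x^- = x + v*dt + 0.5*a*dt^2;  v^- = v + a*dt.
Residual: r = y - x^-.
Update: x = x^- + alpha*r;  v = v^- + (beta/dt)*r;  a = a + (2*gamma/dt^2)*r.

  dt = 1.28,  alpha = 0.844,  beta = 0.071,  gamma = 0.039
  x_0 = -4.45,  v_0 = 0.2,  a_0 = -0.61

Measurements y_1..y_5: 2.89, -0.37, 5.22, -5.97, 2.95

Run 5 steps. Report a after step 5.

step 1: x_pred=-4.6937  r=7.5837  x^+=1.7069  v^+=-0.1601  a^+=-0.2490
step 2: x_pred=1.2980  r=-1.6680  x^+=-0.1098  v^+=-0.5713  a^+=-0.3284
step 3: x_pred=-1.1101  r=6.3301  x^+=4.2325  v^+=-0.6405  a^+=-0.0270
step 4: x_pred=3.3905  r=-9.3605  x^+=-4.5098  v^+=-1.1943  a^+=-0.4726
step 5: x_pred=-6.4257  r=9.3757  x^+=1.4874  v^+=-1.2792  a^+=-0.0263

a_post = -0.0263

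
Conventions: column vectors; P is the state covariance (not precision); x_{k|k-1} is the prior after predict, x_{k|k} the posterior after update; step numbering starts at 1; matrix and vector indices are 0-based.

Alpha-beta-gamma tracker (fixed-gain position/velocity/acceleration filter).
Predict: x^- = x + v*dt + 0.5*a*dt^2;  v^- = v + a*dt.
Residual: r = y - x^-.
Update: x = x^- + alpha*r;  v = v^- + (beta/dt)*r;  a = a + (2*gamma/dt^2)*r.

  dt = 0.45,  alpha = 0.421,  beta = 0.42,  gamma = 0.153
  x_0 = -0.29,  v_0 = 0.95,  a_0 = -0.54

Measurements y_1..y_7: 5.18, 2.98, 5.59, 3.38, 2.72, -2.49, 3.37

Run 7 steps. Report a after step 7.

a_post = 1.5826

step 1: x_pred=0.0828  r=5.0972  x^+=2.2287  v^+=5.4644  a^+=7.1624
step 2: x_pred=5.4129  r=-2.4329  x^+=4.3886  v^+=6.4167  a^+=3.4860
step 3: x_pred=7.6291  r=-2.0391  x^+=6.7707  v^+=6.0823  a^+=0.4047
step 4: x_pred=9.5487  r=-6.1687  x^+=6.9516  v^+=0.5070  a^+=-8.9169
step 5: x_pred=6.2769  r=-3.5569  x^+=4.7795  v^+=-6.8254  a^+=-14.2918
step 6: x_pred=0.2610  r=-2.7510  x^+=-0.8972  v^+=-15.8243  a^+=-18.4488
step 7: x_pred=-9.8861  r=13.2561  x^+=-4.3053  v^+=-11.7540  a^+=1.5826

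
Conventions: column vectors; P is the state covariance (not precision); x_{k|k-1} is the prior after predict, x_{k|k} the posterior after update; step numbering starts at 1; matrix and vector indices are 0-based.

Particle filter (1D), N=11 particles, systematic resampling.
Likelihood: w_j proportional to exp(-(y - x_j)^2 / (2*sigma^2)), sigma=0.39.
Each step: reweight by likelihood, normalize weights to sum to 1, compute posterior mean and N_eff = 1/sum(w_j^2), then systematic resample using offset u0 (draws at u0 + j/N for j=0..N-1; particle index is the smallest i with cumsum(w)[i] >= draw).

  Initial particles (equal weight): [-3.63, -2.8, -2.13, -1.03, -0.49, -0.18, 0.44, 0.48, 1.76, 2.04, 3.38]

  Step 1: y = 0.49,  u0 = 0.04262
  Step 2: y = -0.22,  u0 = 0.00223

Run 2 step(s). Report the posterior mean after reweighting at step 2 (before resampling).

post_mean = 0.2590

step 1: w=[0.0000, 0.0000, 0.0000, 0.0002, 0.0188, 0.1008, 0.4372, 0.4407, 0.0022, 0.0002, 0.0000]  mean=0.3805  Neff=2.5262  idx=[5, 6, 6, 6, 6, 6, 7, 7, 7, 7, 7]
step 2: w=[0.3121, 0.0749, 0.0749, 0.0749, 0.0749, 0.0749, 0.0627, 0.0627, 0.0627, 0.0627, 0.0627]  mean=0.2590  Neff=6.8924  idx=[0, 0, 0, 0, 1, 2, 4, 5, 6, 8, 9]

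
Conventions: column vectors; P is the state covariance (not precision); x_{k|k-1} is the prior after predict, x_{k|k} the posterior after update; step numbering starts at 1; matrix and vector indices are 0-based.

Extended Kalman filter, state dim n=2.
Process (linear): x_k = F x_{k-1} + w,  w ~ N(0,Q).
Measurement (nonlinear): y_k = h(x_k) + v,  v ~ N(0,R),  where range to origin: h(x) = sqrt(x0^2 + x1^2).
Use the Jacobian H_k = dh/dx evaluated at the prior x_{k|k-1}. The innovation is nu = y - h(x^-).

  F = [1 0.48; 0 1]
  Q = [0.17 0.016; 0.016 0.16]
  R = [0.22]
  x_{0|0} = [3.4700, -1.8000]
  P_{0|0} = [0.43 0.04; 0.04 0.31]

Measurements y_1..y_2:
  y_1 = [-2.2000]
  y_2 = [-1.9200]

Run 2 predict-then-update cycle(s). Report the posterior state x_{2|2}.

step 1: x^-=[2.6060, -1.8000]  P^-=[0.7098 0.2048; 0.2048 0.4700]  H_jac=[0.8228 -0.5683]  S=[0.6608]  K=[0.7077; -0.1492]  nu=[-5.3672]  x^+=[-1.1923, -0.9992]  P^+=[0.3789 0.2746; 0.2746 0.4553]
step 2: x^-=[-1.6719, -0.9992]  P^-=[0.9174 0.5091; 0.5091 0.6153]  H_jac=[-0.8584 -0.5130]  S=[1.5063]  K=[-0.6962; -0.4997]  nu=[-3.8677]  x^+=[1.0208, 0.9335]  P^+=[0.1873 -0.0149; -0.0149 0.2392]

x_post = [1.0208, 0.9335]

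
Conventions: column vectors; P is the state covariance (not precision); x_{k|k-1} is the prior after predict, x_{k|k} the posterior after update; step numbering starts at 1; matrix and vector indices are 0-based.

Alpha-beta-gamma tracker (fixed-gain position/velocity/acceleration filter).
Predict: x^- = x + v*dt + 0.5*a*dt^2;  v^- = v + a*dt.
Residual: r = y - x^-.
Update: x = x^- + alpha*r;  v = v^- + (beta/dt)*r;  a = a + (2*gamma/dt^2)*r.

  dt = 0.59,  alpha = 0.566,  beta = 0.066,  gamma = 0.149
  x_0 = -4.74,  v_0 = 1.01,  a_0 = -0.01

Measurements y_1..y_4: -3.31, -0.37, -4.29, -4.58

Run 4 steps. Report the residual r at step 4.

step 1: x_pred=-4.1458  r=0.8358  x^+=-3.6728  v^+=1.0976  a^+=0.7055
step 2: x_pred=-2.9024  r=2.5324  x^+=-1.4690  v^+=1.7972  a^+=2.8734
step 3: x_pred=0.0914  r=-4.3814  x^+=-2.3885  v^+=3.0024  a^+=-0.8774
step 4: x_pred=-0.7698  r=-3.8102  x^+=-2.9264  v^+=2.0585  a^+=-4.1392

resid = -3.8102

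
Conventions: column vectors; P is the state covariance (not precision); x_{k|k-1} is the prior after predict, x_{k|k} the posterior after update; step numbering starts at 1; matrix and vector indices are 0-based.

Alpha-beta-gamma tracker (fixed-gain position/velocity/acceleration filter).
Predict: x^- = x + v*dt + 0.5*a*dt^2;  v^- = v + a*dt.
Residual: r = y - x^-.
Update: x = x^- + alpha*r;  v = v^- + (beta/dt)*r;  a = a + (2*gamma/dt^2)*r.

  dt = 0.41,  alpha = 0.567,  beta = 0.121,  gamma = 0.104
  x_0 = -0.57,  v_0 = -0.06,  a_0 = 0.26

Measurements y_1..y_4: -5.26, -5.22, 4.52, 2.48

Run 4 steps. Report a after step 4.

step 1: x_pred=-0.5727  r=-4.6873  x^+=-3.2304  v^+=-1.3367  a^+=-5.5398
step 2: x_pred=-4.2441  r=-0.9759  x^+=-4.7974  v^+=-3.8960  a^+=-6.7474
step 3: x_pred=-6.9619  r=11.4819  x^+=-0.4517  v^+=-3.2739  a^+=7.4599
step 4: x_pred=-1.1670  r=3.6470  x^+=0.9009  v^+=0.8610  a^+=11.9725

a_post = 11.9725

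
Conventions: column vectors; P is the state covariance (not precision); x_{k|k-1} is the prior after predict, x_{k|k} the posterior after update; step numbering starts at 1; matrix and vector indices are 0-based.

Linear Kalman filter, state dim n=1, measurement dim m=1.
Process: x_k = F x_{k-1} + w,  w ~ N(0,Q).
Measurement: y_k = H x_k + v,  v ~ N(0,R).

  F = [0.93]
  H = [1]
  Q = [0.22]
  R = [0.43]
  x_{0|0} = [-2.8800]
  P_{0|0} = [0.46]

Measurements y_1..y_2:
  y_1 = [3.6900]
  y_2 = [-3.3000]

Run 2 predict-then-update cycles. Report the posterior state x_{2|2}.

x_post = [-1.1723]

step 1: x^-=[-2.6784]  P^-=[0.6179]  S=[1.0479]  K=[0.5896]  nu=[6.3684]  x^+=[1.0766]  P^+=[0.2535]
step 2: x^-=[1.0013]  P^-=[0.4393]  S=[0.8693]  K=[0.5053]  nu=[-4.3013]  x^+=[-1.1723]  P^+=[0.2173]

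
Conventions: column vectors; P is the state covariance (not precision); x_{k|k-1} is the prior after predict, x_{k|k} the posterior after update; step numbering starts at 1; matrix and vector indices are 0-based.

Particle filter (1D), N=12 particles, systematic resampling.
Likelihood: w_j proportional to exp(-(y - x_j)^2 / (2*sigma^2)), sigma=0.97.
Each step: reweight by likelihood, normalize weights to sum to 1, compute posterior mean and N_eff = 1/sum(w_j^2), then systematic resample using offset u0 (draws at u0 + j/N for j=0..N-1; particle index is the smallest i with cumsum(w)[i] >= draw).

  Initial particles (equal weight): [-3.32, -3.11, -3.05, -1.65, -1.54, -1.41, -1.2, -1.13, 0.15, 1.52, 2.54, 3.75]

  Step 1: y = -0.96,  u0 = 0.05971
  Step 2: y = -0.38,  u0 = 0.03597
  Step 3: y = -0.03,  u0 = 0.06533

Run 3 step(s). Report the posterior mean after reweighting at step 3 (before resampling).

post_mean = -1.0208

step 1: w=[0.0099, 0.0163, 0.0187, 0.1476, 0.1590, 0.1707, 0.1844, 0.1872, 0.0988, 0.0072, 0.0003, 0.0000]  mean=-1.2757  Neff=6.4198  idx=[3, 3, 4, 4, 5, 5, 6, 6, 7, 7, 7, 8]
step 2: w=[0.0570, 0.0570, 0.0657, 0.0657, 0.0764, 0.0764, 0.0939, 0.0939, 0.0995, 0.0995, 0.0995, 0.1156]  mean=-1.1510  Neff=11.4287  idx=[0, 2, 3, 4, 5, 6, 7, 8, 9, 10, 10, 11]
step 3: w=[0.0441, 0.0529, 0.0529, 0.0647, 0.0647, 0.0859, 0.0859, 0.0935, 0.0935, 0.0935, 0.0935, 0.1748]  mean=-1.0208  Neff=10.3934  idx=[1, 2, 4, 5, 6, 7, 8, 9, 10, 10, 11, 11]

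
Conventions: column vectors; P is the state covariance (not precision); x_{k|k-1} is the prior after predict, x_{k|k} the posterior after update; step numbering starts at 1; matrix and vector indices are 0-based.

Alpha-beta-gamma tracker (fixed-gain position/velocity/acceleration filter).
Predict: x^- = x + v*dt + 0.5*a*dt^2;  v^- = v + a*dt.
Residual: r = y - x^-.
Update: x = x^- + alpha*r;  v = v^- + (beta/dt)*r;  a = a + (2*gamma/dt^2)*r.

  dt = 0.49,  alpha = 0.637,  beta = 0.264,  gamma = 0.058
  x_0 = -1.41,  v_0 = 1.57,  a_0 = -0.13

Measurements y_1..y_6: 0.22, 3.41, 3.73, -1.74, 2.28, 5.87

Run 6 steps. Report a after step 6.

step 1: x_pred=-0.6563  r=0.8763  x^+=-0.0981  v^+=1.9784  a^+=0.2934
step 2: x_pred=0.9066  r=2.5034  x^+=2.5012  v^+=3.4710  a^+=1.5029
step 3: x_pred=4.3824  r=-0.6524  x^+=3.9668  v^+=3.8559  a^+=1.1876
step 4: x_pred=5.9988  r=-7.7388  x^+=1.0692  v^+=0.2683  a^+=-2.5512
step 5: x_pred=0.8944  r=1.3856  x^+=1.7770  v^+=-0.2352  a^+=-1.8818
step 6: x_pred=1.4359  r=4.4341  x^+=4.2604  v^+=1.2317  a^+=0.2605

a_post = 0.2605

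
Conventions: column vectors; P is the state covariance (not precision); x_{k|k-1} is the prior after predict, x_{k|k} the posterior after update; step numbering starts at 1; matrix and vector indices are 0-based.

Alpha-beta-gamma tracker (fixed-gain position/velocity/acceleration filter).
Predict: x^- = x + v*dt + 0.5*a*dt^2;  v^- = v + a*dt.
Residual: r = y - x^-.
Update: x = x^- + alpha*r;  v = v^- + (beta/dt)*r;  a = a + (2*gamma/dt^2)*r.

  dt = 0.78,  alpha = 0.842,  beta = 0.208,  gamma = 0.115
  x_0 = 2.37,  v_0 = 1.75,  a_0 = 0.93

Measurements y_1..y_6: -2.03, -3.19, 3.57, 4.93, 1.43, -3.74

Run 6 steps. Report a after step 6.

a_post = -2.3558

step 1: x_pred=4.0179  r=-6.0479  x^+=-1.0744  v^+=0.8626  a^+=-1.3564
step 2: x_pred=-0.8142  r=-2.3758  x^+=-2.8146  v^+=-0.8289  a^+=-2.2545
step 3: x_pred=-4.1470  r=7.7170  x^+=2.3507  v^+=-0.5295  a^+=0.6628
step 4: x_pred=2.1393  r=2.7907  x^+=4.4891  v^+=0.7316  a^+=1.7178
step 5: x_pred=5.5823  r=-4.1523  x^+=2.0861  v^+=0.9643  a^+=0.1481
step 6: x_pred=2.8832  r=-6.6232  x^+=-2.6935  v^+=-0.6864  a^+=-2.3558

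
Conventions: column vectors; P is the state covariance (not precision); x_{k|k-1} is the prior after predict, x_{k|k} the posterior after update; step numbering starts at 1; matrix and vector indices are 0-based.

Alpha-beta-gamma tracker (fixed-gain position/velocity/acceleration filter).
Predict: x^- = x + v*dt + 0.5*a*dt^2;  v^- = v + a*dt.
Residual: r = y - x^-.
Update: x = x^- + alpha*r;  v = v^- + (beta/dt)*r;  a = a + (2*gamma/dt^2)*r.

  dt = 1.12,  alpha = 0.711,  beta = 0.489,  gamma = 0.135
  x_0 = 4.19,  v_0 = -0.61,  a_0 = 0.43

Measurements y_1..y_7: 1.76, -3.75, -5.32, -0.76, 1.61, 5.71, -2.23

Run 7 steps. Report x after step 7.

x_post = 2.4001

step 1: x_pred=3.7765  r=-2.0165  x^+=2.3428  v^+=-1.0088  a^+=-0.0040
step 2: x_pred=1.2104  r=-4.9604  x^+=-2.3165  v^+=-3.1791  a^+=-1.0717
step 3: x_pred=-6.5492  r=1.2292  x^+=-5.6752  v^+=-3.8427  a^+=-0.8071
step 4: x_pred=-10.4853  r=9.7253  x^+=-3.5706  v^+=-0.5006  a^+=1.2862
step 5: x_pred=-3.3246  r=4.9346  x^+=0.1839  v^+=3.0944  a^+=2.3483
step 6: x_pred=5.1225  r=0.5875  x^+=5.5402  v^+=5.9810  a^+=2.4747
step 7: x_pred=13.7911  r=-16.0211  x^+=2.4001  v^+=1.7578  a^+=-0.9737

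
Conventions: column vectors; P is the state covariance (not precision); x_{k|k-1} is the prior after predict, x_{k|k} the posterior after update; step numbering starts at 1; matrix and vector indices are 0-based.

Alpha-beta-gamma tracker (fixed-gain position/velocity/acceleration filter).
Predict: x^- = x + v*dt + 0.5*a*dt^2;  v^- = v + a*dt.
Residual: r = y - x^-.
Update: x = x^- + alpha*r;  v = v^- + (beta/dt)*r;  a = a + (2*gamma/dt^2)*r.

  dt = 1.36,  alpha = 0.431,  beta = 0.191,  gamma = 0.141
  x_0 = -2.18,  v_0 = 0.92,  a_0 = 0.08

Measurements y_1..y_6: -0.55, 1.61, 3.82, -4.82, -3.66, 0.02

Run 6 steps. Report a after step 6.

a_post = -1.2528

step 1: x_pred=-0.8548  r=0.3048  x^+=-0.7234  v^+=1.0716  a^+=0.1265
step 2: x_pred=0.8509  r=0.7591  x^+=1.1781  v^+=1.3502  a^+=0.2422
step 3: x_pred=3.2384  r=0.5816  x^+=3.4891  v^+=1.7613  a^+=0.3309
step 4: x_pred=6.1904  r=-11.0104  x^+=1.4449  v^+=0.6650  a^+=-1.3478
step 5: x_pred=1.1029  r=-4.7629  x^+=-0.9499  v^+=-1.8369  a^+=-2.0740
step 6: x_pred=-5.3662  r=5.3862  x^+=-3.0448  v^+=-3.9011  a^+=-1.2528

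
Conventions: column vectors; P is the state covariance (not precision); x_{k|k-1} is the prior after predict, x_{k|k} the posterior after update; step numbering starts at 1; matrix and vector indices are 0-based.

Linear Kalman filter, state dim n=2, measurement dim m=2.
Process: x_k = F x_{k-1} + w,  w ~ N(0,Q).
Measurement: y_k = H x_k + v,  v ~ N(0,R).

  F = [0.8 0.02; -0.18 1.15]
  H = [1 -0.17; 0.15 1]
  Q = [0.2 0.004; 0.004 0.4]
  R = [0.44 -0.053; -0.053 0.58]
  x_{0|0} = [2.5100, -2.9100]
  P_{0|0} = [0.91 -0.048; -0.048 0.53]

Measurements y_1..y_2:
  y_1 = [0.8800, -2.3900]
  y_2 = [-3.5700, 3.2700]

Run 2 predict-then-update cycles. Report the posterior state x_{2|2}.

step 1: x^-=[1.9498, -3.7983]  P^-=[0.7811 -0.1588; -0.1588 1.1503]  S=[1.3083 -0.2862; -0.2862 1.7002]  K=[0.6357 0.0825; -0.1308 0.6405]  nu=[-1.7155, 1.1158]  x^+=[0.9513, -2.8592]  P^+=[0.2708 -0.0265; -0.0265 0.3824]
step 2: x^-=[0.7039, -3.4594]  P^-=[0.3726 -0.0505; -0.0505 0.9255]  S=[0.8565 -0.2036; -0.2036 1.4987]  K=[0.4608 0.0662; -0.1002 0.5988]  nu=[-4.8620, 6.6238]  x^+=[-1.0979, 0.9946]  P^+=[0.1966 -0.0155; -0.0155 0.3550]

x_post = [-1.0979, 0.9946]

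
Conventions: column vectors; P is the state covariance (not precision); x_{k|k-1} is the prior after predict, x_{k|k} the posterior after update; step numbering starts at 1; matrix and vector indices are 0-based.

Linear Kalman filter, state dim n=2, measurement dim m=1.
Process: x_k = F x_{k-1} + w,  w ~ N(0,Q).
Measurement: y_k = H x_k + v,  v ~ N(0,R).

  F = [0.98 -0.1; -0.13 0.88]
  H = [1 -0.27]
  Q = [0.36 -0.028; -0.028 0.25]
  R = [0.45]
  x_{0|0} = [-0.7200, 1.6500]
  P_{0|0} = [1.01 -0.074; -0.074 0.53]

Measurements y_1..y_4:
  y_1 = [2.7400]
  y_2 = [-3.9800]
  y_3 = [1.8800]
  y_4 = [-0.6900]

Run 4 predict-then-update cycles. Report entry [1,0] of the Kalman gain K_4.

K[1,0] = -0.2220

step 1: x^-=[-0.8706, 1.5456]  P^-=[1.3498 -0.2681; -0.2681 0.6944]  S=[1.9952]  K=[0.7128; -0.2283]  nu=[4.0279]  x^+=[2.0005, 0.6259]  P^+=[0.3361 0.0567; 0.0567 0.5904]
step 2: x^-=[1.8979, 0.2907]  P^-=[0.6776 -0.0732; -0.0732 0.6999]  S=[1.2181]  K=[0.5725; -0.2152]  nu=[-5.7994]  x^+=[-1.4220, 1.5388]  P^+=[0.2784 0.0769; 0.0769 0.6435]
step 3: x^-=[-1.5475, 1.5390]  P^-=[0.6187 -0.0528; -0.0528 0.7354]  S=[1.1508]  K=[0.5500; -0.2184]  nu=[3.8430]  x^+=[0.5662, 0.6997]  P^+=[0.2706 0.0855; 0.0855 0.6805]
step 4: x^-=[0.4849, 0.5421]  P^-=[0.6099 -0.0475; -0.0475 0.7620]  S=[1.1411]  K=[0.5457; -0.2220]  nu=[-1.0285]  x^+=[-0.0764, 0.7704]  P^+=[0.2701 0.0907; 0.0907 0.7058]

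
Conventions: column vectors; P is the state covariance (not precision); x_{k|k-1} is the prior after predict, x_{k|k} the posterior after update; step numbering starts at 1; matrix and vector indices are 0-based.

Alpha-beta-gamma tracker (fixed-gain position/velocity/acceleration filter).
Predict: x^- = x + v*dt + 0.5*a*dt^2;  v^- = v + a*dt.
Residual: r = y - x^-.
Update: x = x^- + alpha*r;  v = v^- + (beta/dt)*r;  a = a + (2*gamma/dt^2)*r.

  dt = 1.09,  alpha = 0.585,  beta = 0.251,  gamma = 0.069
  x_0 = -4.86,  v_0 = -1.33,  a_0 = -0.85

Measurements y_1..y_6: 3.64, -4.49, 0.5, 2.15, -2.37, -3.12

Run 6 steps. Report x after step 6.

step 1: x_pred=-6.8146  r=10.4546  x^+=-0.6987  v^+=0.1509  a^+=0.3643
step 2: x_pred=-0.3177  r=-4.1723  x^+=-2.7585  v^+=-0.4127  a^+=-0.1203
step 3: x_pred=-3.2798  r=3.7798  x^+=-1.0686  v^+=0.3266  a^+=0.3187
step 4: x_pred=-0.5233  r=2.6733  x^+=1.0406  v^+=1.2896  a^+=0.6293
step 5: x_pred=2.8200  r=-5.1900  x^+=-0.2161  v^+=0.7803  a^+=0.0264
step 6: x_pred=0.6501  r=-3.7701  x^+=-1.5554  v^+=-0.0590  a^+=-0.4115

x_post = -1.5554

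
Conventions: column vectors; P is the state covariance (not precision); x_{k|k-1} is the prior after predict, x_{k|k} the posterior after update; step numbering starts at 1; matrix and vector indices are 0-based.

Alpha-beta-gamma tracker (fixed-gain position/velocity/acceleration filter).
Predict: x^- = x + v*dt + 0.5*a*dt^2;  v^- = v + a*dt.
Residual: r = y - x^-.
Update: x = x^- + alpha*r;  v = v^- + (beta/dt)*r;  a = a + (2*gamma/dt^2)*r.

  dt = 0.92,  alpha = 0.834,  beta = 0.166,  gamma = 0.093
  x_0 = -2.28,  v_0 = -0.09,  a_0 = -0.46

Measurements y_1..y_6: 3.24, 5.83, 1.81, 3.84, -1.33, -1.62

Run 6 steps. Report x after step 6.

x_post = -1.3874

step 1: x_pred=-2.5575  r=5.7975  x^+=2.2776  v^+=0.5329  a^+=0.8140
step 2: x_pred=3.1123  r=2.7177  x^+=5.3789  v^+=1.7721  a^+=1.4112
step 3: x_pred=7.6065  r=-5.7965  x^+=2.7722  v^+=2.0246  a^+=0.1374
step 4: x_pred=4.6930  r=-0.8530  x^+=3.9816  v^+=1.9971  a^+=-0.0500
step 5: x_pred=5.7978  r=-7.1278  x^+=-0.1468  v^+=0.6650  a^+=-1.6164
step 6: x_pred=-0.2190  r=-1.4010  x^+=-1.3874  v^+=-1.0748  a^+=-1.9242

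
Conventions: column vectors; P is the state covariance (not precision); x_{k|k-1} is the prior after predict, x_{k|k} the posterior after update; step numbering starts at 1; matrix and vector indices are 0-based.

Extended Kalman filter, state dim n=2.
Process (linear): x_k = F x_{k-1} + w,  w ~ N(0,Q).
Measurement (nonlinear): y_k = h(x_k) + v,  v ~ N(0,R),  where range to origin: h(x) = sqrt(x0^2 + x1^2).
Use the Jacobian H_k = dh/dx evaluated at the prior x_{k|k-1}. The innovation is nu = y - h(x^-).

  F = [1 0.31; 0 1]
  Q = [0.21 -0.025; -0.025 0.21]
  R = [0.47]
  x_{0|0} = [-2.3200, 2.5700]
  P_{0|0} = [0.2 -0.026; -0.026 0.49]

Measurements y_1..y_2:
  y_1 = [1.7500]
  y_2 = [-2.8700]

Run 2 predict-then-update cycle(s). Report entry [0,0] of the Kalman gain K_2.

K[0,0] = -0.0403

step 1: x^-=[-1.5233, 2.5700]  P^-=[0.4410 0.1009; 0.1009 0.7000]  H_jac=[-0.5099 0.8602]  S=[1.0141]  K=[-0.1361; 0.5430]  nu=[-1.2375]  x^+=[-1.3548, 1.8980]  P^+=[0.4222 0.1759; 0.1759 0.4009]
step 2: x^-=[-0.7665, 1.8980]  P^-=[0.7797 0.2752; 0.2752 0.6109]  H_jac=[-0.3745 0.9272]  S=[0.9135]  K=[-0.0403; 0.5073]  nu=[-4.9169]  x^+=[-0.5682, -0.5965]  P^+=[0.7783 0.2938; 0.2938 0.3758]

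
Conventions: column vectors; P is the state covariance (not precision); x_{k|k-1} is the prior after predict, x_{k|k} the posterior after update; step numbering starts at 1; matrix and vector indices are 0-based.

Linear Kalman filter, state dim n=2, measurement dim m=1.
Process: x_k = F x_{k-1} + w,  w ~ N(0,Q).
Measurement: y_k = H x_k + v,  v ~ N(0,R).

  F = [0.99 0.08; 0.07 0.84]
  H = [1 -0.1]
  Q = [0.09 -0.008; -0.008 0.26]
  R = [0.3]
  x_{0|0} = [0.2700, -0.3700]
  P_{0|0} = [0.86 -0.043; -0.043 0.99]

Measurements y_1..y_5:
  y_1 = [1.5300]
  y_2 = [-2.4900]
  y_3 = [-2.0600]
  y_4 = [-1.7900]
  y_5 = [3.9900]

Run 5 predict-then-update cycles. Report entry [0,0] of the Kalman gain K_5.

K[0,0] = 0.4615

step 1: x^-=[0.2377, -0.2919]  P^-=[0.9324 0.0821; 0.0821 0.9577]  S=[1.2256]  K=[0.7541; -0.0111]  nu=[1.2631]  x^+=[1.1902, -0.3060]  P^+=[0.2355 0.0924; 0.0924 0.9575]
step 2: x^-=[1.1538, -0.1737]  P^-=[0.3416 0.1500; 0.1500 0.9477]  S=[0.6210]  K=[0.5258; 0.0890]  nu=[-3.6612]  x^+=[-0.7713, -0.4995]  P^+=[0.1698 0.1210; 0.1210 0.9427]
step 3: x^-=[-0.8036, -0.4736]  P^-=[0.2817 0.1684; 0.1684 0.9403]  S=[0.5574]  K=[0.4751; 0.1334]  nu=[-1.3038]  x^+=[-1.4230, -0.6476]  P^+=[0.1558 0.1331; 0.1331 0.9303]
step 4: x^-=[-1.4606, -0.6436]  P^-=[0.2698 0.1767; 0.1767 0.9329]  S=[0.5438]  K=[0.4636; 0.1534]  nu=[-0.3938]  x^+=[-1.6432, -0.7040]  P^+=[0.1529 0.1380; 0.1380 0.9201]
step 5: x^-=[-1.6830, -0.7064]  P^-=[0.2676 0.1800; 0.1800 0.9262]  S=[0.5409]  K=[0.4615; 0.1615]  nu=[5.6024]  x^+=[0.9024, 0.1986]  P^+=[0.1524 0.1397; 0.1397 0.9121]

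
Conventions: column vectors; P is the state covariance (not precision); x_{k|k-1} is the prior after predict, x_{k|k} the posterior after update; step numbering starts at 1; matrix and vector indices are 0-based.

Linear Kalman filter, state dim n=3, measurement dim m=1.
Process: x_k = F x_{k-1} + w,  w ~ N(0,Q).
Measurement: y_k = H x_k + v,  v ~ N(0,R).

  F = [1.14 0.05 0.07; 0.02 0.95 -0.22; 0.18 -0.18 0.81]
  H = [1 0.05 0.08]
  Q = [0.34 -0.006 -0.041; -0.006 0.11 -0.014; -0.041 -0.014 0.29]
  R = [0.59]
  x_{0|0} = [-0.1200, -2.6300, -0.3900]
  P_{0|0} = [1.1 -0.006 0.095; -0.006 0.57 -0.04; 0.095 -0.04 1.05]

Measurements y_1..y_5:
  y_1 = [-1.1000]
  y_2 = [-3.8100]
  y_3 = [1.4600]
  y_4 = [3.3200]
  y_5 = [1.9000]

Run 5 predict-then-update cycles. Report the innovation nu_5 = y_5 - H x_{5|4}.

step 1: x^-=[-0.2956, -2.4151, 0.1359]  P^-=[1.7903 -0.0024 0.3281; -0.0024 0.6913 -0.3302; 0.3281 -0.3302 1.0728]  S=[2.4385]  K=[0.7449; 0.0023; 0.1630]  nu=[-0.6945]  x^+=[-0.8129, -2.4167, 0.0227]  P^+=[0.4373 -0.0067 0.0321; -0.0067 0.6913 -0.3311; 0.0321 -0.3311 1.0080]
step 2: x^-=[-1.0460, -2.3171, 0.3071]  P^-=[0.9170 -0.0123 0.1217; -0.0123 0.9208 -0.5801; 0.1217 -0.5801 1.0943]  S=[1.5299]  K=[0.6053; -0.0083; 0.1178]  nu=[-2.6727]  x^+=[-2.6639, -2.2949, -0.0079]  P^+=[0.3564 -0.0047 0.0126; -0.0047 0.9207 -0.5786; 0.0126 -0.5786 1.0730]
step 3: x^-=[-3.1521, -2.2317, -0.0728]  P^-=[0.8081 -0.0110 0.0813; -0.0110 1.2345 -0.8306; 0.0813 -0.8306 1.2081]  S=[1.4142]  K=[0.5756; -0.0111; 0.0964]  nu=[4.7295]  x^+=[-0.4296, -2.2842, 0.3833]  P^+=[0.3395 -0.0019 0.0028; -0.0019 1.2344 -0.8290; 0.0028 -0.8290 1.1949]
step 4: x^-=[-0.5771, -2.2629, 0.6443]  P^-=[0.7846 -0.0068 0.0651; -0.0068 1.6284 -1.1080; 0.0651 -1.1080 1.3677]  S=[1.3883]  K=[0.5687; -0.0101; 0.0858]  nu=[3.9587]  x^+=[1.6740, -2.3029, 0.9841]  P^+=[0.3357 0.0012 -0.0026; 0.0012 1.6283 -1.1067; -0.0026 -1.1067 1.3574]
step 5: x^-=[1.8621, -2.3708, 1.5129]  P^-=[0.7789 -0.0014 0.0566; -0.0014 2.1080 -1.4283; 0.0566 -1.4283 1.5661]  S=[1.3817]  K=[0.5670; -0.0074; 0.0800]  nu=[0.0354]  x^+=[1.8822, -2.3711, 1.5158]  P^+=[0.3348 0.0044 -0.0060; 0.0044 2.1080 -1.4275; -0.0060 -1.4275 1.5573]

innov = [0.0354]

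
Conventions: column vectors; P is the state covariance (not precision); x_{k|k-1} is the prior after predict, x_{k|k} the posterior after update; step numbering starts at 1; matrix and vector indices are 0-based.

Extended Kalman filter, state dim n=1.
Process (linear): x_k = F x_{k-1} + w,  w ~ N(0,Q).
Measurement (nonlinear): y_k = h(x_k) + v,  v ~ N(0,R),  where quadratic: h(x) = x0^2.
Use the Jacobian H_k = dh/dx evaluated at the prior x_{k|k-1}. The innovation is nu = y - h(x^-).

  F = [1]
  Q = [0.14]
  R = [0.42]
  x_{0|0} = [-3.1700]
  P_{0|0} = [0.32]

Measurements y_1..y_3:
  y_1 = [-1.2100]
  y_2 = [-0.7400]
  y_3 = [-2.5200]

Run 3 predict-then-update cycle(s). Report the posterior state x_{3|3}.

step 1: x^-=[-3.1700]  P^-=[0.4600]  H_jac=[-6.3400]  S=[18.9100]  K=[-0.1542]  nu=[-11.2589]  x^+=[-1.4336]  P^+=[0.0102]
step 2: x^-=[-1.4336]  P^-=[0.1502]  H_jac=[-2.8672]  S=[1.6549]  K=[-0.2603]  nu=[-2.7952]  x^+=[-0.7061]  P^+=[0.0381]
step 3: x^-=[-0.7061]  P^-=[0.1781]  H_jac=[-1.4122]  S=[0.7753]  K=[-0.3245]  nu=[-3.0186]  x^+=[0.2734]  P^+=[0.0965]

x_post = [0.2734]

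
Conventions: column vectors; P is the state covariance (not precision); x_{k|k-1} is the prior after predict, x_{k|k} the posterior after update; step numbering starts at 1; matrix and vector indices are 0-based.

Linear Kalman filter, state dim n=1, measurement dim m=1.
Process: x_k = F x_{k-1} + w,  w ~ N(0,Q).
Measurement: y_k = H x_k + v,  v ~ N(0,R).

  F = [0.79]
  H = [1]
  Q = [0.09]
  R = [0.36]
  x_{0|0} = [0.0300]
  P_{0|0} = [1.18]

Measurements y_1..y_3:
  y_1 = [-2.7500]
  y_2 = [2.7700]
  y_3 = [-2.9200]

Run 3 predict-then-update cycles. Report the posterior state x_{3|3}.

x_post = [-0.8567]

step 1: x^-=[0.0237]  P^-=[0.8264]  S=[1.1864]  K=[0.6966]  nu=[-2.7737]  x^+=[-1.9084]  P^+=[0.2508]
step 2: x^-=[-1.5076]  P^-=[0.2465]  S=[0.6065]  K=[0.4064]  nu=[4.2776]  x^+=[0.2309]  P^+=[0.1463]
step 3: x^-=[0.1824]  P^-=[0.1813]  S=[0.5413]  K=[0.3350]  nu=[-3.1024]  x^+=[-0.8567]  P^+=[0.1206]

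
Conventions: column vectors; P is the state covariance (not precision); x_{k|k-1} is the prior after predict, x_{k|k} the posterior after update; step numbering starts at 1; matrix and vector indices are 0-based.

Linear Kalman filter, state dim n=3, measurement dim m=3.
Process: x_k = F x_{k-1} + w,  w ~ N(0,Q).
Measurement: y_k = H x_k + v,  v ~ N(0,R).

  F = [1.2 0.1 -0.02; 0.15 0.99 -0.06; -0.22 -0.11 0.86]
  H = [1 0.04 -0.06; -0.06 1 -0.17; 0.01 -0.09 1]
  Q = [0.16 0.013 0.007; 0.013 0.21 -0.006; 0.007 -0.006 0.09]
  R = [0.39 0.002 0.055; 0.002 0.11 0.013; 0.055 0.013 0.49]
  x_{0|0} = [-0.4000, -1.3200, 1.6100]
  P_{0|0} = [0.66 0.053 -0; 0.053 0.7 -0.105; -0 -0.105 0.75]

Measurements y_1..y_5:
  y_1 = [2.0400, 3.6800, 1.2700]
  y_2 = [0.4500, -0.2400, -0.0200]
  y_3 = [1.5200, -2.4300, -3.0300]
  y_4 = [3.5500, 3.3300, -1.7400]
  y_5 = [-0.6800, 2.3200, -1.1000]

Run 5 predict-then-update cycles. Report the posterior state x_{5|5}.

step 1: x^-=[-0.6442, -1.4634, 1.6178]  P^-=[1.1308 0.2685 -0.2053; 0.2685 0.9418 -0.2452; -0.2053 -0.2452 0.7075]  S=[1.5722 0.2974 -0.2199; 0.2974 1.1233 -0.4249; -0.2199 -0.4249 1.2448]  K=[0.7275 -0.0007 -0.0470; 0.0462 0.8642 0.0402; -0.0709 -0.0911 0.5409]  nu=[2.8398, 5.3798, -0.4731]  x^+=[1.4401, 3.2979, 0.6707]  P^+=[0.2813 0.0204 0.0160; 0.0204 0.1041 0.0426; 0.0160 0.0426 0.2636]
step 2: x^-=[2.0446, 3.4407, -0.1028]  P^-=[0.5702 0.0965 -0.0557; 0.0965 0.3200 -0.0061; -0.0557 -0.0061 0.2867]  S=[0.9761 0.0894 -0.0223; 0.0894 0.4298 -0.0662; -0.0223 -0.0662 0.7792]  K=[0.5869 0.0362 -0.0555; 0.0461 0.7271 0.0195; -0.0620 -0.0513 0.3618]  nu=[-1.7384, -3.5756, 0.3721]  x^+=[0.8742, 0.7681, 0.3229]  P^+=[0.2255 0.0188 0.0050; 0.0188 0.0864 0.0291; 0.0050 0.0291 0.1758]
step 3: x^-=[1.1194, 0.8722, 0.0009]  P^-=[0.4897 0.0839 -0.0516; 0.0839 0.3024 -0.0106; -0.0516 -0.0106 0.2255]  S=[0.8940 0.0800 -0.0143; 0.0800 0.4132 -0.0592; -0.0143 -0.0592 0.7187]  K=[0.5507 0.0377 -0.0615; 0.0441 0.7168 0.0084; -0.0636 -0.0545 0.3086]  nu=[0.3658, -3.2349, -2.9636]  x^+=[1.3810, -1.4552, -0.7606]  P^+=[0.2108 0.0171 0.0001; 0.0171 0.0840 0.0232; 0.0001 0.0232 0.1491]
step 4: x^-=[1.5269, -1.1879, -0.7978]  P^-=[0.4684 0.0794 -0.0526; 0.0794 0.2999 -0.0139; -0.0526 -0.0139 0.2079]  S=[0.8724 0.0769 -0.0142; 0.0769 0.4117 -0.0592; -0.0142 -0.0592 0.7017]  K=[0.5400 0.0362 -0.0645; 0.0427 0.7152 0.0041; -0.0654 -0.0577 0.2911]  nu=[2.0227, 4.4739, -1.0643]  x^+=[2.8497, 2.0940, -1.4983]  P^+=[0.2063 0.0163 -0.0020; 0.0163 0.0834 0.0210; -0.0020 0.0210 0.1402]
step 5: x^-=[3.6590, 2.5904, -2.1458]  P^-=[0.4619 0.0777 -0.0536; 0.0777 0.2992 -0.0152; -0.0536 -0.0152 0.2023]  S=[0.8659 0.0758 -0.0148; 0.0758 0.4115 -0.0595; -0.0148 -0.0595 0.6963]  K=[0.5366 0.0353 -0.0659; 0.0421 0.7148 0.0026; -0.0665 -0.0592 0.2852]  nu=[-4.5714, -0.4157, 1.2423]  x^+=[1.1095, 2.1040, -1.4626]  P^+=[0.2049 0.0159 -0.0030; 0.0159 0.0831 0.0202; -0.0030 0.0202 0.1372]

x_post = [1.1095, 2.1040, -1.4626]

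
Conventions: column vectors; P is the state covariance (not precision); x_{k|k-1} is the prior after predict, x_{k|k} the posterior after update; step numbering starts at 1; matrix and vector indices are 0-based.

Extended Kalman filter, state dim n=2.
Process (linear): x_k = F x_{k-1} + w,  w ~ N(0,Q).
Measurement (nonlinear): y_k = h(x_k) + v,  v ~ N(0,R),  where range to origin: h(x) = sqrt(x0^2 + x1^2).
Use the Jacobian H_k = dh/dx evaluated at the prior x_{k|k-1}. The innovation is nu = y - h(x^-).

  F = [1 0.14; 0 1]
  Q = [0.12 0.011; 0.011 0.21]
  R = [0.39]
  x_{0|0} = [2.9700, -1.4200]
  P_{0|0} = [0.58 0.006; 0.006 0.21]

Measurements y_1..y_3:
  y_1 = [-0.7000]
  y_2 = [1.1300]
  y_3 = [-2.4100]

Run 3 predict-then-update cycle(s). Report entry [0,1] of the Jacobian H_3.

step 1: x^-=[2.7712, -1.4200]  P^-=[0.7058 0.0464; 0.0464 0.4200]  H_jac=[0.8900 -0.4560]  S=[0.9987]  K=[0.6078; -0.1504]  nu=[-3.8138]  x^+=[0.4533, -0.8463]  P^+=[0.3369 0.1377; 0.1377 0.3974]
step 2: x^-=[0.3348, -0.8463]  P^-=[0.5032 0.2043; 0.2043 0.6074]  H_jac=[0.3679 -0.9299]  S=[0.8435]  K=[-0.0058; -0.5805]  nu=[0.2199]  x^+=[0.3335, -0.9739]  P^+=[0.5032 0.2015; 0.2015 0.3232]
step 3: x^-=[0.1972, -0.9739]  P^-=[0.6860 0.2578; 0.2578 0.5332]  H_jac=[0.1984 -0.9801]  S=[0.8289]  K=[-0.1405; -0.5687]  nu=[-3.4037]  x^+=[0.6756, 0.9618]  P^+=[0.6696 0.1915; 0.1915 0.2651]

H_jac[0,1] = -0.9801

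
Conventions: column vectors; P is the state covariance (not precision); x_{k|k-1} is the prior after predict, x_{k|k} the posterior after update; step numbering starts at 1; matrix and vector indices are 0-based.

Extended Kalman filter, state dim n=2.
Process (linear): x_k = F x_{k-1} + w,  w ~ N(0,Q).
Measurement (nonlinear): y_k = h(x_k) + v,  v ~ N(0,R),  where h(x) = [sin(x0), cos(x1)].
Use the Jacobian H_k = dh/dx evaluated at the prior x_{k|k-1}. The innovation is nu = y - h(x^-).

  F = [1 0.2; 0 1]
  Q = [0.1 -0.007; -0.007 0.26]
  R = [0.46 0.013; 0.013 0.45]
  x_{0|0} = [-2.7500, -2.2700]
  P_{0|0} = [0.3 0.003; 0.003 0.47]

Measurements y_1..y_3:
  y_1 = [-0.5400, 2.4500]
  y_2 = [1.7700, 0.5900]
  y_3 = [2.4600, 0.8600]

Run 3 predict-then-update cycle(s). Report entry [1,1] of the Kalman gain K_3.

step 1: x^-=[-3.2040, -2.2700]  P^-=[0.4200 0.0900; 0.0900 0.7300]  H_jac=[-0.9981 0.0000; 0.0000 0.7654]  S=[0.8784 -0.0557; -0.0557 0.8776]  K=[-0.4742 0.0484; -0.0621 0.6327]  nu=[-0.6024, 3.0936]  x^+=[-2.7687, -0.2753]  P^+=[0.2179 0.0204; 0.0204 0.3709]
step 2: x^-=[-2.8238, -0.2753]  P^-=[0.3409 0.0876; 0.0876 0.6309]  H_jac=[-0.9499 0.0000; 0.0000 0.2719]  S=[0.7676 -0.0096; -0.0096 0.4966]  K=[-0.4214 0.0398; -0.1041 0.3434]  nu=[2.0825, -0.3723]  x^+=[-3.7161, -0.6199]  P^+=[0.2035 0.0457; 0.0457 0.5634]
step 3: x^-=[-3.8401, -0.6199]  P^-=[0.3443 0.1514; 0.1514 0.8234]  H_jac=[-0.7658 0.0000; 0.0000 0.5809]  S=[0.6619 -0.0543; -0.0543 0.7279]  K=[-0.3908 0.0916; -0.1219 0.6481]  nu=[1.8169, 0.0461]  x^+=[-4.5460, -0.8116]  P^+=[0.2332 0.0622; 0.0622 0.4993]

K[1,1] = 0.6481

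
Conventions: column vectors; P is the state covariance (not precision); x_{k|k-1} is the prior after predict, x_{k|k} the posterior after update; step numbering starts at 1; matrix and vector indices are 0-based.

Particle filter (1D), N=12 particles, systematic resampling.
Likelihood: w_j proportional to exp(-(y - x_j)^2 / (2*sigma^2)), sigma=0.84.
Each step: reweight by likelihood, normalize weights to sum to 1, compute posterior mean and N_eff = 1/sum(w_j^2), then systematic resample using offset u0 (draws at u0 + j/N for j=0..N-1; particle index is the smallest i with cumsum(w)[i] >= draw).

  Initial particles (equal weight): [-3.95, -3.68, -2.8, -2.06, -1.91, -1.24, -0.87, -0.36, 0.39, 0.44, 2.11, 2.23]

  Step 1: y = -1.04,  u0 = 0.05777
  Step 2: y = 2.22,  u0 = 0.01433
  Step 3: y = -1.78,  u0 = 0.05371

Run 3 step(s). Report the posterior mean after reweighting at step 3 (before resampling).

post_mean = -0.3965

step 1: w=[0.0006, 0.0017, 0.0259, 0.1111, 0.1359, 0.2258, 0.2276, 0.1674, 0.0545, 0.0492, 0.0002, 0.0001]  mean=-1.0640  Neff=5.9632  idx=[3, 4, 4, 5, 5, 5, 6, 6, 6, 7, 7, 9]
step 2: w=[0.0000, 0.0000, 0.0000, 0.0016, 0.0016, 0.0016, 0.0090, 0.0090, 0.0090, 0.0699, 0.0699, 0.8281]  mean=0.2843  Neff=1.4371  idx=[7, 9, 11, 11, 11, 11, 11, 11, 11, 11, 11, 11]
step 3: w=[0.5056, 0.2178, 0.0277, 0.0277, 0.0277, 0.0277, 0.0277, 0.0277, 0.0277, 0.0277, 0.0277, 0.0277]  mean=-0.3965  Neff=3.2187  idx=[0, 0, 0, 0, 0, 0, 1, 1, 1, 4, 7, 10]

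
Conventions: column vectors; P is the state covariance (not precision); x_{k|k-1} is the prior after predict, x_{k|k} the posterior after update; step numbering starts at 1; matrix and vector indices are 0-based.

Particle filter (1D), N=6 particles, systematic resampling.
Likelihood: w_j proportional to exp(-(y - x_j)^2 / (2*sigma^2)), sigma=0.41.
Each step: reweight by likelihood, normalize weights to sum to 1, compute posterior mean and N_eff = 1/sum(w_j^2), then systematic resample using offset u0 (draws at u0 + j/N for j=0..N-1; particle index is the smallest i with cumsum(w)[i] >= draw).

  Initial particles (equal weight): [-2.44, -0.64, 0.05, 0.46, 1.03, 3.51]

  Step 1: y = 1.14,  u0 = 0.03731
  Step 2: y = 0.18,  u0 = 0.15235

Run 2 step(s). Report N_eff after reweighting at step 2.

step 1: w=[0.0000, 0.0001, 0.0234, 0.2027, 0.7738, 0.0000]  mean=0.8914  Neff=1.5615  idx=[3, 3, 4, 4, 4, 4]
step 2: w=[0.3863, 0.3863, 0.0569, 0.0569, 0.0569, 0.0569]  mean=0.5897  Neff=3.2119  idx=[0, 0, 1, 1, 2, 5]

N_eff = 3.2119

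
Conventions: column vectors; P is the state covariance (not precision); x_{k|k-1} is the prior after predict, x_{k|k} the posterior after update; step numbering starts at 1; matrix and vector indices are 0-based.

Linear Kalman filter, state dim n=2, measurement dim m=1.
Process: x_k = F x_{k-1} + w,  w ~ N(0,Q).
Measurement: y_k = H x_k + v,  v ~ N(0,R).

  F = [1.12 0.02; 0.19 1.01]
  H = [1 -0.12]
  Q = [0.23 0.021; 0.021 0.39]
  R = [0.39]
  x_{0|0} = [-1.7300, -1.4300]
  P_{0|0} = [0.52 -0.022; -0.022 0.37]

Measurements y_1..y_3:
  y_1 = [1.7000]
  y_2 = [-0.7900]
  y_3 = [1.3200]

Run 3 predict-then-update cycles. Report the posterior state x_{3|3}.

step 1: x^-=[-1.9662, -1.7730]  P^-=[0.8815 0.1142; 0.1142 0.7778]  S=[1.2553]  K=[0.6913; 0.0166]  nu=[3.4534]  x^+=[0.4212, -1.7157]  P^+=[0.2816 0.0998; 0.0998 0.7774]
step 2: x^-=[0.4374, -1.6528]  P^-=[0.5880 0.2099; 0.2099 1.2315]  S=[0.9454]  K=[0.5953; 0.0657]  nu=[-1.4257]  x^+=[-0.4114, -1.7464]  P^+=[0.2529 0.1729; 0.1729 1.2274]
step 3: x^-=[-0.4957, -1.8421]  P^-=[0.5555 0.2959; 0.2959 1.7176]  S=[0.8992]  K=[0.5783; 0.0998]  nu=[1.5947]  x^+=[0.4264, -1.6829]  P^+=[0.2548 0.2440; 0.2440 1.7086]

x_post = [0.4264, -1.6829]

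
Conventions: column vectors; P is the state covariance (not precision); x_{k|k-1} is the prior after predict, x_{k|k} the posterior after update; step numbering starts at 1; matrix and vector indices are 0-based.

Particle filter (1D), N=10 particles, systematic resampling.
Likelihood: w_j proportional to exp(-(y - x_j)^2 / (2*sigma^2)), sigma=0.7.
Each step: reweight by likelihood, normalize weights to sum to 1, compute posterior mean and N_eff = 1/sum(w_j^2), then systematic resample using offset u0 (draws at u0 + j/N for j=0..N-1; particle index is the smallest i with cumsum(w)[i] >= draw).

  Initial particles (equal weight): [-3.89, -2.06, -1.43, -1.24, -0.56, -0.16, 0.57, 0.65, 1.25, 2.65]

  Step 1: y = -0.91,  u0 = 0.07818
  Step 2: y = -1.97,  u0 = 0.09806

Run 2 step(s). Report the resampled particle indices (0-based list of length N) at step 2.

step 1: w=[0.0000, 0.0729, 0.2133, 0.2515, 0.2480, 0.1583, 0.0301, 0.0235, 0.0024, 0.0000]  mean=-0.8960  Neff=4.9480  idx=[2, 2, 2, 3, 3, 4, 4, 4, 5, 7]
step 2: w=[0.1944, 0.1944, 0.1944, 0.1520, 0.1520, 0.0344, 0.0344, 0.0344, 0.0092, 0.0002]  mean=-1.2701  Neff=6.1261  idx=[0, 1, 1, 2, 2, 3, 3, 4, 5, 8]

resampled_idx = [0, 1, 1, 2, 2, 3, 3, 4, 5, 8]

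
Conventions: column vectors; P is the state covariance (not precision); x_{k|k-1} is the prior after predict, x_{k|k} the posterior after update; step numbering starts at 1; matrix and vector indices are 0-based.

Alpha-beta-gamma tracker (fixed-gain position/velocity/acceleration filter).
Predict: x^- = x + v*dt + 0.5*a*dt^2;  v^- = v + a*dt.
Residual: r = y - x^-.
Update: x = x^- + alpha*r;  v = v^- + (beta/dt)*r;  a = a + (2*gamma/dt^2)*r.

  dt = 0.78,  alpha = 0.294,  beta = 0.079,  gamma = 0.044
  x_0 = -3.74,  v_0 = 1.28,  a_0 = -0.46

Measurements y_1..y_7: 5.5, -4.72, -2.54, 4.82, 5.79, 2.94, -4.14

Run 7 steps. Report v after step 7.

step 1: x_pred=-2.8815  r=8.3815  x^+=-0.4174  v^+=1.7701  a^+=0.7523
step 2: x_pred=1.1922  r=-5.9122  x^+=-0.5460  v^+=1.7581  a^+=-0.1028
step 3: x_pred=0.7940  r=-3.3340  x^+=-0.1862  v^+=1.3402  a^+=-0.5851
step 4: x_pred=0.6812  r=4.1388  x^+=1.8980  v^+=1.3031  a^+=0.0136
step 5: x_pred=2.9185  r=2.8715  x^+=3.7628  v^+=1.6045  a^+=0.4289
step 6: x_pred=5.1447  r=-2.2047  x^+=4.4965  v^+=1.7157  a^+=0.1100
step 7: x_pred=5.8682  r=-10.0082  x^+=2.9258  v^+=0.7879  a^+=-1.3376

v_post = 0.7879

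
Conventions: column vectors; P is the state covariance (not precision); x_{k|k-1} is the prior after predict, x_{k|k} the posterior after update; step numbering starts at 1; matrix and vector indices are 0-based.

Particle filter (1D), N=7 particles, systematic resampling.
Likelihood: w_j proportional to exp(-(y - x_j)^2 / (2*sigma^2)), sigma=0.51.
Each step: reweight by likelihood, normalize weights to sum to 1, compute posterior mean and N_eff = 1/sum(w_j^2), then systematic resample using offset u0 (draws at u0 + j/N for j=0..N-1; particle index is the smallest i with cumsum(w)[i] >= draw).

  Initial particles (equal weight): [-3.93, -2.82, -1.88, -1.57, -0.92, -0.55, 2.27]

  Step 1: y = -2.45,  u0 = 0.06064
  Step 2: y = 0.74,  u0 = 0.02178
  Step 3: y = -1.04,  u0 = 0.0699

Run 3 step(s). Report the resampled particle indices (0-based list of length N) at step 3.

step 1: w=[0.0095, 0.4937, 0.3440, 0.1450, 0.0071, 0.0006, 0.0000]  mean=-2.3110  Neff=2.6091  idx=[1, 1, 1, 1, 2, 2, 3]
step 2: w=[0.0000, 0.0000, 0.0000, 0.0000, 0.0479, 0.0479, 0.9042]  mean=-1.5997  Neff=1.2163  idx=[4, 6, 6, 6, 6, 6, 6]
step 3: w=[0.0686, 0.1552, 0.1552, 0.1552, 0.1552, 0.1552, 0.1552]  mean=-1.5913  Neff=6.6985  idx=[1, 1, 2, 3, 4, 5, 6]

resampled_idx = [1, 1, 2, 3, 4, 5, 6]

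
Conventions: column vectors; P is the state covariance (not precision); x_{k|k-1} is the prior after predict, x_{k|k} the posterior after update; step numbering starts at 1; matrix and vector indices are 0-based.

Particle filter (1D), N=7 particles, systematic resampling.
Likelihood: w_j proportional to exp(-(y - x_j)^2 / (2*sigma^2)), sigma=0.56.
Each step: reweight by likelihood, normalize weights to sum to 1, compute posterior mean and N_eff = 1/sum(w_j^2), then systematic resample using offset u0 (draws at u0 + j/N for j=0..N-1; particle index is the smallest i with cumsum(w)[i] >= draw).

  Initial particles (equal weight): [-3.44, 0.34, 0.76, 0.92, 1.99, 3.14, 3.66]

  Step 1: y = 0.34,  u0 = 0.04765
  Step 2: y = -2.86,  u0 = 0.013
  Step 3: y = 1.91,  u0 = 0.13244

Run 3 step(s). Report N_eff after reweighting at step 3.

N_eff = 7.0000

step 1: w=[0.0000, 0.4250, 0.3208, 0.2486, 0.0055, 0.0000, 0.0000]  mean=0.6281  Neff=2.8950  idx=[1, 1, 1, 2, 2, 3, 3]
step 2: w=[0.3307, 0.3307, 0.3307, 0.0034, 0.0034, 0.0005, 0.0005]  mean=0.3435  Neff=3.0478  idx=[0, 0, 0, 1, 1, 2, 2]
step 3: w=[0.1429, 0.1429, 0.1429, 0.1429, 0.1429, 0.1429, 0.1429]  mean=0.3400  Neff=7.0000  idx=[0, 1, 2, 3, 4, 5, 6]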